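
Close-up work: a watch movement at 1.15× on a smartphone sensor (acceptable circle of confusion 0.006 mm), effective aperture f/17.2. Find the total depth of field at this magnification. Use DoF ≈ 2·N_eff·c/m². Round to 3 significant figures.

At magnification m, DoF ≈ 2·N_eff·c/m² = 2 × 17.2 × 0.006 / 1.15² = 0.2064 / 1.322 ≈ 0.156 mm.

0.156 mm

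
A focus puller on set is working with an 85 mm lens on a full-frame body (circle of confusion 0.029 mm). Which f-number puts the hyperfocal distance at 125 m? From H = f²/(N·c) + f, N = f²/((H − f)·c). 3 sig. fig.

f/1.99

Rearrange H = f²/(N·c) + f for N: N = f² / ((H − f)·c).
N = 85² / ((125000 − 85) × 0.029) = 7225 / 3623 ≈ 1.99.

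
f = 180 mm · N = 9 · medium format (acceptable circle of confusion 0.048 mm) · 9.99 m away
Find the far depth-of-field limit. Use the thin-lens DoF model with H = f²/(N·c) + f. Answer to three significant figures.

11.5 m

Hyperfocal distance H = f²/(N·c) + f = 180²/(9 × 0.048) + 180 = 32400/0.432 + 180 ≈ 75180.0 mm ≈ 75.18 m.
Far limit Df = s·(H − f)/(H − s) = 9990 × (75180.0 − 180) / (75180.0 − 9990) = 9990 × 75000.0 / 65190.0 ≈ 11493 mm ≈ 11.5 m.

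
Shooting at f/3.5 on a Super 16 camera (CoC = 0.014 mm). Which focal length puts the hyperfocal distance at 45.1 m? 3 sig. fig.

From H = f²/(N·c) + f, with f ≪ H: f ≈ √(H·N·c) = √(45100 × 3.5 × 0.014) = √2209.9 ≈ 47.01 mm.
The +f correction barely moves this — solving exactly, f² + N·c·f − N·c·H = 0 ⇒ f = (−N·c + √((N·c)² + 4·N·c·H))/2 = (−0.049 + √8839.6)/2 ≈ 46.985 mm, so f ≈ 47.0 mm.

47.0 mm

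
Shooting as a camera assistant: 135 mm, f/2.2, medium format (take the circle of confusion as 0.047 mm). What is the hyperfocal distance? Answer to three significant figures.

176 m

Hyperfocal distance H = f²/(N·c) + f = 135²/(2.2 × 0.047) + 135 = 18225/0.1034 + 135 ≈ 176392.3 mm ≈ 176 m.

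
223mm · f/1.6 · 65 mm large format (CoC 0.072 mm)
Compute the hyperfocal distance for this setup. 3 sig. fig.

432 m

Hyperfocal distance H = f²/(N·c) + f = 223²/(1.6 × 0.072) + 223 = 49729/0.1152 + 223 ≈ 431898.3 mm ≈ 432 m.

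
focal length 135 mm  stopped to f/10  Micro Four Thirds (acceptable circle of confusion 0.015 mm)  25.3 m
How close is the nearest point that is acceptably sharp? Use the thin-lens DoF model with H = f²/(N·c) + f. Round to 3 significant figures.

21.0 m

Hyperfocal distance H = f²/(N·c) + f = 135²/(10 × 0.015) + 135 = 18225/0.15 + 135 ≈ 121635.0 mm ≈ 121.6 m.
Near limit Dn = s·(H − f)/(H + s − 2f) = 25300 × (121635.0 − 135) / (121635.0 + 25300 − 2 × 135) = 25300 × 121500.0 / 146665.0 ≈ 20959 mm ≈ 21.0 m.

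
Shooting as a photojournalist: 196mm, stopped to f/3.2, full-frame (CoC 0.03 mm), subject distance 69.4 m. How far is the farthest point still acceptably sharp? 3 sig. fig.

Hyperfocal distance H = f²/(N·c) + f = 196²/(3.2 × 0.03) + 196 = 38416/0.096 + 196 ≈ 400362.7 mm ≈ 400.4 m.
Far limit Df = s·(H − f)/(H − s) = 69400 × (400362.7 − 196) / (400362.7 − 69400) = 69400 × 400166.7 / 330962.7 ≈ 83911 mm ≈ 83.9 m.

83.9 m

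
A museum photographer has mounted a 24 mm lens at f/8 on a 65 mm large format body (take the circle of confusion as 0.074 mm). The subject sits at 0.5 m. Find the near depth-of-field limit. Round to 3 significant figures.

336 mm

Hyperfocal distance H = f²/(N·c) + f = 24²/(8 × 0.074) + 24 = 576/0.592 + 24 ≈ 997.0 mm ≈ 0.997 m.
Near limit Dn = s·(H − f)/(H + s − 2f) = 500 × (997.0 − 24) / (997.0 + 500 − 2 × 24) = 500 × 973.0 / 1449.0 ≈ 335.75 mm.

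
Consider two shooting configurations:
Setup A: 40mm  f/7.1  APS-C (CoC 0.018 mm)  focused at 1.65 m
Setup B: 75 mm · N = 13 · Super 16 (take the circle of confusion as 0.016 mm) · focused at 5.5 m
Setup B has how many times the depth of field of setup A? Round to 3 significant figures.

5.33

Setup A: H = 40²/(7.1×0.018) + 40 ≈ 12559.6 mm; DoF = Df − Dn = 1893.50 − 1461.99 ≈ 431.51 mm.
Setup B: H = 75²/(13×0.016) + 75 ≈ 27118.3 mm; DoF = Df − Dn = 6880.2 − 4581.0 ≈ 2299.2 mm.
Ratio = 2299.2 / 431.51 ≈ 5.33.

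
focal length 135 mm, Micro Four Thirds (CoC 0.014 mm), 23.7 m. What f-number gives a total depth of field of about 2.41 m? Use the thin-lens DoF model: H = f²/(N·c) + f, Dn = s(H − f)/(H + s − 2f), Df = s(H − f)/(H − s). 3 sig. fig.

Write h = H − f = f²/(N·c). The thin-lens limits are Dn = s·h/(h + (s−f)) and Df = s·h/(h − (s−f)), so DoF = Df − Dn = 2·s·(s−f)·h / (h² − (s−f)²).
That is a quadratic in h: DoF·h² − 2·s·(s−f)·h − DoF·(s−f)² = 0 ⇒ h = (s−f)·(s + √(s² + DoF²)) / DoF = 23565 × (23700 + √(23700² + 2410²)) / 2410 = 23565 × (23700 + 23822.2) / 2410 ≈ 464673 mm.
Then N = f²/(c·h) = 135² / (0.014 × 464673) = 18225 / 6505.4 ≈ 2.80.

f/2.80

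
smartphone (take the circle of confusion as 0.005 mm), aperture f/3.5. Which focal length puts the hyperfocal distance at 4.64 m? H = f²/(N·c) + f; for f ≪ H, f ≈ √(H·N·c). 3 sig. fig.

9.00 mm

From H = f²/(N·c) + f, with f ≪ H: f ≈ √(H·N·c) = √(4640 × 3.5 × 0.005) = √81.200 ≈ 9.011 mm.
Exact: f² + N·c·f − N·c·H = 0 ⇒ f = (−N·c + √((N·c)² + 4·N·c·H))/2 = (−0.0175 + √324.80)/2 ≈ 9.0024 mm ≈ 9.00 mm.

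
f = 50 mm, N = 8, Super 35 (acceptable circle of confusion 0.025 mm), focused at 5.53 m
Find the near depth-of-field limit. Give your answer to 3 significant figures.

Hyperfocal distance H = f²/(N·c) + f = 50²/(8 × 0.025) + 50 = 2500/0.2 + 50 ≈ 12550.0 mm ≈ 12.55 m.
Near limit Dn = s·(H − f)/(H + s − 2f) = 5530 × (12550.0 − 50) / (12550.0 + 5530 − 2 × 50) = 5530 × 12500.0 / 17980.0 ≈ 3844.5 mm ≈ 3.84 m.

3.84 m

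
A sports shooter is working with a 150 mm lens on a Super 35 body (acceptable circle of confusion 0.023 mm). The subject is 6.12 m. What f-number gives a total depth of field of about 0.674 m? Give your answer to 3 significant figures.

Write h = H − f = f²/(N·c). The thin-lens limits are Dn = s·h/(h + (s−f)) and Df = s·h/(h − (s−f)), so DoF = Df − Dn = 2·s·(s−f)·h / (h² − (s−f)²).
That is a quadratic in h: DoF·h² − 2·s·(s−f)·h − DoF·(s−f)² = 0 ⇒ h = (s−f)·(s + √(s² + DoF²)) / DoF = 5970 × (6120 + √(6120² + 674²)) / 674 = 5970 × (6120 + 6157.00) / 674 ≈ 108744 mm.
Then N = f²/(c·h) = 150² / (0.023 × 108744) = 22500 / 2501.1 ≈ 9.

f/9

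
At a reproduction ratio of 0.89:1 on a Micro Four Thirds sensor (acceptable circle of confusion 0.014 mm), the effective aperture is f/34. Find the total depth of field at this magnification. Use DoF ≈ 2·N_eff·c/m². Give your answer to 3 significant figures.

1.20 mm

At magnification m, DoF ≈ 2·N_eff·c/m² = 2 × 34 × 0.014 / 0.89² = 0.952 / 0.7921 ≈ 1.2 mm.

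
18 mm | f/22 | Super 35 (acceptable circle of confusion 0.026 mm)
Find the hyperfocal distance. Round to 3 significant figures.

0.584 m

Hyperfocal distance H = f²/(N·c) + f = 18²/(22 × 0.026) + 18 = 324/0.572 + 18 ≈ 584.4 mm ≈ 0.584 m.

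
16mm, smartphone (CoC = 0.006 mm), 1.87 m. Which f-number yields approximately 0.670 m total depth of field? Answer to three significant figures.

f/4

Write h = H − f = f²/(N·c). The thin-lens limits are Dn = s·h/(h + (s−f)) and Df = s·h/(h − (s−f)), so DoF = Df − Dn = 2·s·(s−f)·h / (h² − (s−f)²).
That is a quadratic in h: DoF·h² − 2·s·(s−f)·h − DoF·(s−f)² = 0 ⇒ h = (s−f)·(s + √(s² + DoF²)) / DoF = 1854 × (1870 + √(1870² + 670²)) / 670 = 1854 × (1870 + 1986.40) / 670 ≈ 10671 mm.
Then N = f²/(c·h) = 16² / (0.006 × 10671) = 256 / 64.028 ≈ 4.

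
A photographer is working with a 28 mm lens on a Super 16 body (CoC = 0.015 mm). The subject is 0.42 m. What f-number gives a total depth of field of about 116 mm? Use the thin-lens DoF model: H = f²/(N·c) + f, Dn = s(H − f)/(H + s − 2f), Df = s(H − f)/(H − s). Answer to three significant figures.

Write h = H − f = f²/(N·c). The thin-lens limits are Dn = s·h/(h + (s−f)) and Df = s·h/(h − (s−f)), so DoF = Df − Dn = 2·s·(s−f)·h / (h² − (s−f)²).
That is a quadratic in h: DoF·h² − 2·s·(s−f)·h − DoF·(s−f)² = 0 ⇒ h = (s−f)·(s + √(s² + DoF²)) / DoF = 392 × (420 + √(420² + 116²)) / 116 = 392 × (420 + 435.725) / 116 ≈ 2891.8 mm.
Then N = f²/(c·h) = 28² / (0.015 × 2891.8) = 784 / 43.376 ≈ 18.1.

f/18.1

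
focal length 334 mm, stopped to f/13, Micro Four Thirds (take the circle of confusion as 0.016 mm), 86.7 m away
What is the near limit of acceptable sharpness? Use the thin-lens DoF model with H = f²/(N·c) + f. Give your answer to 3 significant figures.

Hyperfocal distance H = f²/(N·c) + f = 334²/(13 × 0.016) + 334 = 111556/0.208 + 334 ≈ 536660.9 mm ≈ 536.7 m.
Near limit Dn = s·(H − f)/(H + s − 2f) = 86700 × (536660.9 − 334) / (536660.9 + 86700 − 2 × 334) = 86700 × 536326.9 / 622692.9 ≈ 74675 mm ≈ 74.7 m.

74.7 m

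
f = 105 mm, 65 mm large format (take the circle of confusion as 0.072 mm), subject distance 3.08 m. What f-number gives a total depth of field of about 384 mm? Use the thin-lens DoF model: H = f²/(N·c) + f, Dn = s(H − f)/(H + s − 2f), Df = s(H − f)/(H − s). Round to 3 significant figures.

Write h = H − f = f²/(N·c). The thin-lens limits are Dn = s·h/(h + (s−f)) and Df = s·h/(h − (s−f)), so DoF = Df − Dn = 2·s·(s−f)·h / (h² − (s−f)²).
That is a quadratic in h: DoF·h² − 2·s·(s−f)·h − DoF·(s−f)² = 0 ⇒ h = (s−f)·(s + √(s² + DoF²)) / DoF = 2975 × (3080 + √(3080² + 384²)) / 384 = 2975 × (3080 + 3103.85) / 384 ≈ 47909 mm.
Then N = f²/(c·h) = 105² / (0.072 × 47909) = 11025 / 3449.4 ≈ 3.20.

f/3.20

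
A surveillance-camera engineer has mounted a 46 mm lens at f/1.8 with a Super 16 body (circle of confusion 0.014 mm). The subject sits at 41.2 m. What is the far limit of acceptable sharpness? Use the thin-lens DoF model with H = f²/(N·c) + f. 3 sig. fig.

Hyperfocal distance H = f²/(N·c) + f = 46²/(1.8 × 0.014) + 46 = 2116/0.0252 + 46 ≈ 84014.3 mm ≈ 84.01 m.
Far limit Df = s·(H − f)/(H − s) = 41200 × (84014.3 − 46) / (84014.3 − 41200) = 41200 × 83968.3 / 42814.3 ≈ 80802 mm ≈ 80.8 m.

80.8 m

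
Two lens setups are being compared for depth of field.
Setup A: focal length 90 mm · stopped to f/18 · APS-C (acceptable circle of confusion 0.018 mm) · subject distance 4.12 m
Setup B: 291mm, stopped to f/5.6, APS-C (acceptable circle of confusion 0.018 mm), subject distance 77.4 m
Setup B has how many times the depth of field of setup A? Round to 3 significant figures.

10.5

Setup A: H = 90²/(18×0.018) + 90 ≈ 25090.0 mm; DoF = Df − Dn = 4911.8 − 3548.1 ≈ 1363.7 mm.
Setup B: H = 291²/(5.6×0.018) + 291 ≈ 840380.3 mm; DoF = Df − Dn = 85222 − 70893 ≈ 14329 mm.
Ratio = 14329 / 1363.7 ≈ 10.5.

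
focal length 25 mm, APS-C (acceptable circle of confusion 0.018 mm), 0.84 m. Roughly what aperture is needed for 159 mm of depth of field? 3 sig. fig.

f/4

Write h = H − f = f²/(N·c). The thin-lens limits are Dn = s·h/(h + (s−f)) and Df = s·h/(h − (s−f)), so DoF = Df − Dn = 2·s·(s−f)·h / (h² − (s−f)²).
That is a quadratic in h: DoF·h² − 2·s·(s−f)·h − DoF·(s−f)² = 0 ⇒ h = (s−f)·(s + √(s² + DoF²)) / DoF = 815 × (840 + √(840² + 159²)) / 159 = 815 × (840 + 854.916) / 159 ≈ 8687.8 mm.
Then N = f²/(c·h) = 25² / (0.018 × 8687.8) = 625 / 156.38 ≈ 4.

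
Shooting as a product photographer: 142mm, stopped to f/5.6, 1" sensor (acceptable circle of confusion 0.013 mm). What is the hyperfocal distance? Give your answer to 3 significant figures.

Hyperfocal distance H = f²/(N·c) + f = 142²/(5.6 × 0.013) + 142 = 20164/0.0728 + 142 ≈ 277120.0 mm ≈ 277 m.

277 m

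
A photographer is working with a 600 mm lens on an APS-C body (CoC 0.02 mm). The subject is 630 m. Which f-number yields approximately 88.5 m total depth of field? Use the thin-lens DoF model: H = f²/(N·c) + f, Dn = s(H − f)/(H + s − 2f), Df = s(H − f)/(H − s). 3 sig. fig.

f/2.00

Write h = H − f = f²/(N·c). The thin-lens limits are Dn = s·h/(h + (s−f)) and Df = s·h/(h − (s−f)), so DoF = Df − Dn = 2·s·(s−f)·h / (h² − (s−f)²).
That is a quadratic in h: DoF·h² − 2·s·(s−f)·h − DoF·(s−f)² = 0 ⇒ h = (s−f)·(s + √(s² + DoF²)) / DoF = 629400 × (630000 + √(630000² + 88500²)) / 88500 = 629400 × (630000 + 636186) / 88500 ≈ 9004941 mm.
Then N = f²/(c·h) = 600² / (0.02 × 9004941) = 360000 / 180099 ≈ 2.00.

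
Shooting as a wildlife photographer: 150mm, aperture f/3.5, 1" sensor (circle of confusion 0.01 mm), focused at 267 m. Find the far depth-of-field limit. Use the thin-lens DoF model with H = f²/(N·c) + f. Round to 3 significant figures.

Hyperfocal distance H = f²/(N·c) + f = 150²/(3.5 × 0.01) + 150 = 22500/0.035 + 150 ≈ 643007.1 mm ≈ 643.0 m.
Far limit Df = s·(H − f)/(H − s) = 267000 × (643007.1 − 150) / (643007.1 − 267000) = 267000 × 642857.1 / 376007.1 ≈ 456488 mm ≈ 456 m.

456 m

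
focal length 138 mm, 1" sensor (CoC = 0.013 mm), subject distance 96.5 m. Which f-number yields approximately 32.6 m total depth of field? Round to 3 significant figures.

Write h = H − f = f²/(N·c). The thin-lens limits are Dn = s·h/(h + (s−f)) and Df = s·h/(h − (s−f)), so DoF = Df − Dn = 2·s·(s−f)·h / (h² − (s−f)²).
That is a quadratic in h: DoF·h² − 2·s·(s−f)·h − DoF·(s−f)² = 0 ⇒ h = (s−f)·(s + √(s² + DoF²)) / DoF = 96362 × (96500 + √(96500² + 32600²)) / 32600 = 96362 × (96500 + 101858) / 32600 ≈ 586324 mm.
Then N = f²/(c·h) = 138² / (0.013 × 586324) = 19044 / 7622.2 ≈ 2.50.

f/2.50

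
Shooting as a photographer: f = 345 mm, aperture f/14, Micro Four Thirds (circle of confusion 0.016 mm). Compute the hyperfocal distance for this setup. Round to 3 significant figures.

Hyperfocal distance H = f²/(N·c) + f = 345²/(14 × 0.016) + 345 = 119025/0.224 + 345 ≈ 531706.6 mm ≈ 532 m.

532 m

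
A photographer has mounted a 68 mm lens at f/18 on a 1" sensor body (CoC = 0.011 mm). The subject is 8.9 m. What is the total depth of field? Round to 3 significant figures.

Hyperfocal distance H = f²/(N·c) + f = 68²/(18 × 0.011) + 68 = 4624/0.198 + 68 ≈ 23421.5 mm ≈ 23.42 m.
Near limit Dn = s·(H − f)/(H + s − 2f) = 8900 × (23421.5 − 68) / (23421.5 + 8900 − 2 × 68) = 8900 × 23353.5 / 32185.5 ≈ 6457.8 mm.
Far limit Df = s·(H − f)/(H − s) = 8900 × (23421.5 − 68) / (23421.5 − 8900) = 8900 × 23353.5 / 14521.5 ≈ 14313.0 mm.
Depth of field = Df − Dn = 14313.0 − 6457.8 ≈ 7855.2 mm ≈ 7.86 m.

7.86 m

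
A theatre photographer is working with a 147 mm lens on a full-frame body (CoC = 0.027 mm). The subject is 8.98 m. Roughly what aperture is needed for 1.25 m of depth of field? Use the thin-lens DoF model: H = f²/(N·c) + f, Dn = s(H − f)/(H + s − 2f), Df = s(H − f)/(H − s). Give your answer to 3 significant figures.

Write h = H − f = f²/(N·c). The thin-lens limits are Dn = s·h/(h + (s−f)) and Df = s·h/(h − (s−f)), so DoF = Df − Dn = 2·s·(s−f)·h / (h² − (s−f)²).
That is a quadratic in h: DoF·h² − 2·s·(s−f)·h − DoF·(s−f)² = 0 ⇒ h = (s−f)·(s + √(s² + DoF²)) / DoF = 8833 × (8980 + √(8980² + 1250²)) / 1250 = 8833 × (8980 + 9066.58) / 1250 ≈ 127524 mm.
Then N = f²/(c·h) = 147² / (0.027 × 127524) = 21609 / 3443.2 ≈ 6.28.

f/6.28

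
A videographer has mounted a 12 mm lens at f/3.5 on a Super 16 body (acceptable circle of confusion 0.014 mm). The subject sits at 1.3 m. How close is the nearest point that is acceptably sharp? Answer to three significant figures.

0.904 m

Hyperfocal distance H = f²/(N·c) + f = 12²/(3.5 × 0.014) + 12 = 144/0.049 + 12 ≈ 2950.8 mm ≈ 2.951 m.
Near limit Dn = s·(H − f)/(H + s − 2f) = 1300 × (2950.8 − 12) / (2950.8 + 1300 − 2 × 12) = 1300 × 2938.8 / 4226.8 ≈ 903.86 mm ≈ 0.904 m.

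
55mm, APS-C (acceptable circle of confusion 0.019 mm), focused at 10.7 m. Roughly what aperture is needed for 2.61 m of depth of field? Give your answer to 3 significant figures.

Write h = H − f = f²/(N·c). The thin-lens limits are Dn = s·h/(h + (s−f)) and Df = s·h/(h − (s−f)), so DoF = Df − Dn = 2·s·(s−f)·h / (h² − (s−f)²).
That is a quadratic in h: DoF·h² − 2·s·(s−f)·h − DoF·(s−f)² = 0 ⇒ h = (s−f)·(s + √(s² + DoF²)) / DoF = 10645 × (10700 + √(10700² + 2610²)) / 2610 = 10645 × (10700 + 11013.7) / 2610 ≈ 88560 mm.
Then N = f²/(c·h) = 55² / (0.019 × 88560) = 3025 / 1682.6 ≈ 1.80.

f/1.80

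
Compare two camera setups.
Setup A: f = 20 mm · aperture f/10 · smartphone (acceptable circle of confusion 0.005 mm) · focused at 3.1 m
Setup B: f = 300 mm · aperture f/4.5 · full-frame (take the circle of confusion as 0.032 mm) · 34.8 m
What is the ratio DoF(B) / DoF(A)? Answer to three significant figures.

1.38

Setup A: H = 20²/(10×0.005) + 20 ≈ 8020.0 mm; DoF = Df − Dn = 5040.7 − 2238.3 ≈ 2802.4 mm.
Setup B: H = 300²/(4.5×0.032) + 300 ≈ 625300.0 mm; DoF = Df − Dn = 36833.2 − 32979.5 ≈ 3853.7 mm.
Ratio = 3853.7 / 2802.4 ≈ 1.38.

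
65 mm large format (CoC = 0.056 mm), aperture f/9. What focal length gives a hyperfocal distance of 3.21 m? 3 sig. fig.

40.0 mm

From H = f²/(N·c) + f, with f ≪ H: f ≈ √(H·N·c) = √(3210 × 9 × 0.056) = √1617.8 ≈ 40.22 mm.
Exact: f² + N·c·f − N·c·H = 0 ⇒ f = (−N·c + √((N·c)² + 4·N·c·H))/2 = (−0.504 + √6471.6)/2 ≈ 39.971 mm ≈ 40.0 mm.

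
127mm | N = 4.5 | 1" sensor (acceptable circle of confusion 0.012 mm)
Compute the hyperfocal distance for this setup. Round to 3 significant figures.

299 m

Hyperfocal distance H = f²/(N·c) + f = 127²/(4.5 × 0.012) + 127 = 16129/0.054 + 127 ≈ 298812.2 mm ≈ 299 m.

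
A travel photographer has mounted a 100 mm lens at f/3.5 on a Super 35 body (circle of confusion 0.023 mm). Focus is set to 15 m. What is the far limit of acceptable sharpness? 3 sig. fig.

Hyperfocal distance H = f²/(N·c) + f = 100²/(3.5 × 0.023) + 100 = 10000/0.0805 + 100 ≈ 124323.6 mm ≈ 124.3 m.
Far limit Df = s·(H − f)/(H − s) = 15000 × (124323.6 − 100) / (124323.6 − 15000) = 15000 × 124223.6 / 109323.6 ≈ 17044 mm ≈ 17.0 m.

17.0 m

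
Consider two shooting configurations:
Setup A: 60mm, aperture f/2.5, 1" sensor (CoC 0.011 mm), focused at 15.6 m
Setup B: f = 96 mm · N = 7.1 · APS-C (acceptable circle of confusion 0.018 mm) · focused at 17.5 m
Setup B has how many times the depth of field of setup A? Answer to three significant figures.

Setup A: H = 60²/(2.5×0.011) + 60 ≈ 130969.1 mm; DoF = Df − Dn = 17701.3 − 13944.7 ≈ 3756.6 mm.
Setup B: H = 96²/(7.1×0.018) + 96 ≈ 72208.7 mm; DoF = Df − Dn = 23067.1 − 14097.6 ≈ 8969.5 mm.
Ratio = 8969.5 / 3756.6 ≈ 2.39.

2.39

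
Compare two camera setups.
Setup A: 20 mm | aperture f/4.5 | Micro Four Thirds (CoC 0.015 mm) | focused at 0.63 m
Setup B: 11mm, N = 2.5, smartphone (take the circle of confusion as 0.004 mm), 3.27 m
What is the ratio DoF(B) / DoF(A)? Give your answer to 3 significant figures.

Setup A: H = 20²/(4.5×0.015) + 20 ≈ 5945.9 mm; DoF = Df − Dn = 702.29 − 571.20 ≈ 131.09 mm.
Setup B: H = 11²/(2.5×0.004) + 11 ≈ 12111.0 mm; DoF = Df − Dn = 4475.4 − 2576.1 ≈ 1899.3 mm.
Ratio = 1899.3 / 131.09 ≈ 14.5.

14.5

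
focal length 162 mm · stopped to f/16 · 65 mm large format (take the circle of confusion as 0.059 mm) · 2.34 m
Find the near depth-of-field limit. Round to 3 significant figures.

2.17 m

Hyperfocal distance H = f²/(N·c) + f = 162²/(16 × 0.059) + 162 = 26244/0.944 + 162 ≈ 27962.8 mm ≈ 27.96 m.
Near limit Dn = s·(H − f)/(H + s − 2f) = 2340 × (27962.8 − 162) / (27962.8 + 2340 − 2 × 162) = 2340 × 27800.8 / 29978.8 ≈ 2170.0 mm ≈ 2.17 m.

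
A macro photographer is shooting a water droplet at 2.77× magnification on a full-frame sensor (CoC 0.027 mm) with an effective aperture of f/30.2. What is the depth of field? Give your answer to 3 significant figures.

0.213 mm

At magnification m, DoF ≈ 2·N_eff·c/m² = 2 × 30.2 × 0.027 / 2.77² = 1.631 / 7.673 ≈ 0.213 mm.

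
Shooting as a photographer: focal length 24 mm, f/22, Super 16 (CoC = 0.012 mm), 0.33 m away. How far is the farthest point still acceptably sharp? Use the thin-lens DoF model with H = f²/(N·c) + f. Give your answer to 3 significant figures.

384 mm

Hyperfocal distance H = f²/(N·c) + f = 24²/(22 × 0.012) + 24 = 576/0.264 + 24 ≈ 2205.8 mm ≈ 2.206 m.
Far limit Df = s·(H − f)/(H − s) = 330 × (2205.8 − 24) / (2205.8 − 330) = 330 × 2181.8 / 1875.8 ≈ 383.83 mm.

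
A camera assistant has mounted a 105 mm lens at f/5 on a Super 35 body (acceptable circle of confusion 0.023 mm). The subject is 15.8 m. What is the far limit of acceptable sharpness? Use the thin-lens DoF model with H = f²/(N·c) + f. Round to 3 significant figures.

Hyperfocal distance H = f²/(N·c) + f = 105²/(5 × 0.023) + 105 = 11025/0.115 + 105 ≈ 95974.6 mm ≈ 95.97 m.
Far limit Df = s·(H − f)/(H − s) = 15800 × (95974.6 − 105) / (95974.6 − 15800) = 15800 × 95869.6 / 80174.6 ≈ 18893 mm ≈ 18.9 m.

18.9 m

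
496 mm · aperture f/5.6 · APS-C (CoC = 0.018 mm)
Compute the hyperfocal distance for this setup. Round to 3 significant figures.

2440 m

Hyperfocal distance H = f²/(N·c) + f = 496²/(5.6 × 0.018) + 496 = 246016/0.1008 + 496 ≈ 2441130.9 mm ≈ 2440 m.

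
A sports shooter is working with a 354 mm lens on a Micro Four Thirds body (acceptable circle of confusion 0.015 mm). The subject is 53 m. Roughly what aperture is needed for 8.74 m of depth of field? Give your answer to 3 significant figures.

Write h = H − f = f²/(N·c). The thin-lens limits are Dn = s·h/(h + (s−f)) and Df = s·h/(h − (s−f)), so DoF = Df − Dn = 2·s·(s−f)·h / (h² − (s−f)²).
That is a quadratic in h: DoF·h² − 2·s·(s−f)·h − DoF·(s−f)² = 0 ⇒ h = (s−f)·(s + √(s² + DoF²)) / DoF = 52646 × (53000 + √(53000² + 8740²)) / 8740 = 52646 × (53000 + 53715.8) / 8740 ≈ 642810 mm.
Then N = f²/(c·h) = 354² / (0.015 × 642810) = 125316 / 9642.2 ≈ 13.

f/13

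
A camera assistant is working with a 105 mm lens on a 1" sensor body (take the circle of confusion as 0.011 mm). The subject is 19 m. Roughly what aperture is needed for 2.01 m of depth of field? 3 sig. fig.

f/2.80

Write h = H − f = f²/(N·c). The thin-lens limits are Dn = s·h/(h + (s−f)) and Df = s·h/(h − (s−f)), so DoF = Df − Dn = 2·s·(s−f)·h / (h² − (s−f)²).
That is a quadratic in h: DoF·h² − 2·s·(s−f)·h − DoF·(s−f)² = 0 ⇒ h = (s−f)·(s + √(s² + DoF²)) / DoF = 18895 × (19000 + √(19000² + 2010²)) / 2010 = 18895 × (19000 + 19106.0) / 2010 ≈ 358216 mm.
Then N = f²/(c·h) = 105² / (0.011 × 358216) = 11025 / 3940.4 ≈ 2.80.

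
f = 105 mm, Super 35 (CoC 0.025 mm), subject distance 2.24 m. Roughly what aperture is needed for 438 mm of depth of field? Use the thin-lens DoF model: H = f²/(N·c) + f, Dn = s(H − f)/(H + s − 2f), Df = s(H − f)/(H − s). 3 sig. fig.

f/20

Write h = H − f = f²/(N·c). The thin-lens limits are Dn = s·h/(h + (s−f)) and Df = s·h/(h − (s−f)), so DoF = Df − Dn = 2·s·(s−f)·h / (h² − (s−f)²).
That is a quadratic in h: DoF·h² − 2·s·(s−f)·h − DoF·(s−f)² = 0 ⇒ h = (s−f)·(s + √(s² + DoF²)) / DoF = 2135 × (2240 + √(2240² + 438²)) / 438 = 2135 × (2240 + 2282.42) / 438 ≈ 22044 mm.
Then N = f²/(c·h) = 105² / (0.025 × 22044) = 11025 / 551.11 ≈ 20.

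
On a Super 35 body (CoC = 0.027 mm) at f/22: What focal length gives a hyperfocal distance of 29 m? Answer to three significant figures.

From H = f²/(N·c) + f, with f ≪ H: f ≈ √(H·N·c) = √(29000 × 22 × 0.027) = √17226 ≈ 131.2 mm.
The +f correction barely moves this — solving exactly, f² + N·c·f − N·c·H = 0 ⇒ f = (−N·c + √((N·c)² + 4·N·c·H))/2 = (−0.594 + √68904)/2 ≈ 130.95 mm, so f ≈ 131 mm.

131 mm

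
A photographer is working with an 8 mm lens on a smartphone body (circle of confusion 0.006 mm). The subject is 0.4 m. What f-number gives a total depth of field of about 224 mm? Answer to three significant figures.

Write h = H − f = f²/(N·c). The thin-lens limits are Dn = s·h/(h + (s−f)) and Df = s·h/(h − (s−f)), so DoF = Df − Dn = 2·s·(s−f)·h / (h² − (s−f)²).
That is a quadratic in h: DoF·h² − 2·s·(s−f)·h − DoF·(s−f)² = 0 ⇒ h = (s−f)·(s + √(s² + DoF²)) / DoF = 392 × (400 + √(400² + 224²)) / 224 = 392 × (400 + 458.450) / 224 ≈ 1502.3 mm.
Then N = f²/(c·h) = 8² / (0.006 × 1502.3) = 64 / 9.0137 ≈ 7.10.

f/7.10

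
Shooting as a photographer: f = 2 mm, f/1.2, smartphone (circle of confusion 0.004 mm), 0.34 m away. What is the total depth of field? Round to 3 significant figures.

330 mm

Hyperfocal distance H = f²/(N·c) + f = 2²/(1.2 × 0.004) + 2 = 4/0.0048 + 2 ≈ 835.3 mm ≈ 0.835 m.
Near limit Dn = s·(H − f)/(H + s − 2f) = 340 × (835.3 − 2) / (835.3 + 340 − 2 × 2) = 340 × 833.3 / 1171.3 ≈ 241.89 mm.
Far limit Df = s·(H − f)/(H − s) = 340 × (835.3 − 2) / (835.3 − 340) = 340 × 833.3 / 495.3 ≈ 572.01 mm.
Depth of field = Df − Dn = 572.01 − 241.89 ≈ 330.12 mm.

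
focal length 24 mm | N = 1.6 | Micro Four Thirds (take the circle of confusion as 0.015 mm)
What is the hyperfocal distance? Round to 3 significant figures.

24.0 m

Hyperfocal distance H = f²/(N·c) + f = 24²/(1.6 × 0.015) + 24 = 576/0.024 + 24 ≈ 24024.0 mm ≈ 24.0 m.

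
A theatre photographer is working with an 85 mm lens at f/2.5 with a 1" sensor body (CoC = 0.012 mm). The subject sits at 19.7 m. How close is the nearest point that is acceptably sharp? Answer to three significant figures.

18.2 m

Hyperfocal distance H = f²/(N·c) + f = 85²/(2.5 × 0.012) + 85 = 7225/0.03 + 85 ≈ 240918.3 mm ≈ 240.9 m.
Near limit Dn = s·(H − f)/(H + s − 2f) = 19700 × (240918.3 − 85) / (240918.3 + 19700 − 2 × 85) = 19700 × 240833.3 / 260448.3 ≈ 18216 mm ≈ 18.2 m.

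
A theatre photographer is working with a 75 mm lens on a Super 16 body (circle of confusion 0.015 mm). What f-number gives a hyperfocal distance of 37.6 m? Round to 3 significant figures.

Rearrange H = f²/(N·c) + f for N: N = f² / ((H − f)·c).
N = 75² / ((37600 − 75) × 0.015) = 5625 / 562.9 ≈ 9.99.

f/9.99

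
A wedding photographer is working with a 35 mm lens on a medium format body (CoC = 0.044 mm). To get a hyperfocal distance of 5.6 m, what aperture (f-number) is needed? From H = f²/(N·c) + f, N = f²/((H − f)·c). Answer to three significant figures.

Rearrange H = f²/(N·c) + f for N: N = f² / ((H − f)·c).
N = 35² / ((5600 − 35) × 0.044) = 1225 / 244.9 ≈ 5.

f/5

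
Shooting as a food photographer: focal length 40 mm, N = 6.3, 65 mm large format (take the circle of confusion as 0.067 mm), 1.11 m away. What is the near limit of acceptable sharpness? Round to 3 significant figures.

Hyperfocal distance H = f²/(N·c) + f = 40²/(6.3 × 0.067) + 40 = 1600/0.4221 + 40 ≈ 3830.6 mm ≈ 3.831 m.
Near limit Dn = s·(H − f)/(H + s − 2f) = 1110 × (3830.6 − 40) / (3830.6 + 1110 − 2 × 40) = 1110 × 3790.6 / 4860.6 ≈ 865.65 mm ≈ 0.866 m.

0.866 m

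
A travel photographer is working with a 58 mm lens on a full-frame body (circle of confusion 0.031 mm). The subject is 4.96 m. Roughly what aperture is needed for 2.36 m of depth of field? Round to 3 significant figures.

Write h = H − f = f²/(N·c). The thin-lens limits are Dn = s·h/(h + (s−f)) and Df = s·h/(h − (s−f)), so DoF = Df − Dn = 2·s·(s−f)·h / (h² − (s−f)²).
That is a quadratic in h: DoF·h² − 2·s·(s−f)·h − DoF·(s−f)² = 0 ⇒ h = (s−f)·(s + √(s² + DoF²)) / DoF = 4902 × (4960 + √(4960² + 2360²)) / 2360 = 4902 × (4960 + 5492.83) / 2360 ≈ 21712 mm.
Then N = f²/(c·h) = 58² / (0.031 × 21712) = 3364 / 673.06 ≈ 5.

f/5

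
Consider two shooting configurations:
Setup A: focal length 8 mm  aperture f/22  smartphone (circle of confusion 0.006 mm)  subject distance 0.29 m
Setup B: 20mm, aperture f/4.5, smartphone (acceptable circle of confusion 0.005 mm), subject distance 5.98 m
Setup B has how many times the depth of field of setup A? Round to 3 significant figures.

8.86

Setup A: H = 8²/(22×0.006) + 8 ≈ 492.8 mm; DoF = Df − Dn = 693.16 − 183.36 ≈ 509.80 mm.
Setup B: H = 20²/(4.5×0.005) + 20 ≈ 17797.8 mm; DoF = Df − Dn = 8995.9 − 4478.6 ≈ 4517.3 mm.
Ratio = 4517.3 / 509.80 ≈ 8.86.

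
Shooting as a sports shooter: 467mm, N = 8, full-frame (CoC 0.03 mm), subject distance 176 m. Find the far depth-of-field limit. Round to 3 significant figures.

218 m

Hyperfocal distance H = f²/(N·c) + f = 467²/(8 × 0.03) + 467 = 218089/0.24 + 467 ≈ 909171.2 mm ≈ 909.2 m.
Far limit Df = s·(H − f)/(H − s) = 176000 × (909171.2 − 467) / (909171.2 − 176000) = 176000 × 908704.2 / 733171.2 ≈ 218137 mm ≈ 218 m.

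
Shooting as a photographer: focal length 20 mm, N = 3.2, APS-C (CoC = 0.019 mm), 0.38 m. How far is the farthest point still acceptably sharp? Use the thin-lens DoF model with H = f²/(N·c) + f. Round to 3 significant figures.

Hyperfocal distance H = f²/(N·c) + f = 20²/(3.2 × 0.019) + 20 = 400/0.0608 + 20 ≈ 6598.9 mm ≈ 6.599 m.
Far limit Df = s·(H − f)/(H − s) = 380 × (6598.9 − 20) / (6598.9 − 380) = 380 × 6578.9 / 6218.9 ≈ 402.00 mm.

402 mm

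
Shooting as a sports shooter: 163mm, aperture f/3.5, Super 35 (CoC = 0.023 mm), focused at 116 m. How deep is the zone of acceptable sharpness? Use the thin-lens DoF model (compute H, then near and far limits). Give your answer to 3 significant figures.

Hyperfocal distance H = f²/(N·c) + f = 163²/(3.5 × 0.023) + 163 = 26569/0.0805 + 163 ≈ 330212.7 mm ≈ 330.2 m.
Near limit Dn = s·(H − f)/(H + s − 2f) = 116000 × (330212.7 − 163) / (330212.7 + 116000 − 2 × 163) = 116000 × 330049.7 / 445886.7 ≈ 85864 mm.
Far limit Df = s·(H − f)/(H − s) = 116000 × (330212.7 − 163) / (330212.7 − 116000) = 116000 × 330049.7 / 214212.7 ≈ 178728 mm.
Depth of field = Df − Dn = 178728 − 85864 ≈ 92864 mm ≈ 92.9 m.

92.9 m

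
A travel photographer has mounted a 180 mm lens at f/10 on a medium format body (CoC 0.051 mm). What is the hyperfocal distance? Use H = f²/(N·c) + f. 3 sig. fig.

63.7 m

Hyperfocal distance H = f²/(N·c) + f = 180²/(10 × 0.051) + 180 = 32400/0.51 + 180 ≈ 63709.4 mm ≈ 63.7 m.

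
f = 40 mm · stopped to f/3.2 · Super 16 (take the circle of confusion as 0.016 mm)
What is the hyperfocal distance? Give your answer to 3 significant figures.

Hyperfocal distance H = f²/(N·c) + f = 40²/(3.2 × 0.016) + 40 = 1600/0.0512 + 40 ≈ 31290.0 mm ≈ 31.3 m.

31.3 m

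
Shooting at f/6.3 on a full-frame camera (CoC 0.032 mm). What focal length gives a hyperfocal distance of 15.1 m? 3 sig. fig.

From H = f²/(N·c) + f, with f ≪ H: f ≈ √(H·N·c) = √(15100 × 6.3 × 0.032) = √3044.2 ≈ 55.17 mm.
Exact: f² + N·c·f − N·c·H = 0 ⇒ f = (−N·c + √((N·c)² + 4·N·c·H))/2 = (−0.2016 + √12177)/2 ≈ 55.073 mm ≈ 55.1 mm.

55.1 mm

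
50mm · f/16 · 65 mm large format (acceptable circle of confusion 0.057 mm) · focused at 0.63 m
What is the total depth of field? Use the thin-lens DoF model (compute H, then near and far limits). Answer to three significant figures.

279 mm

Hyperfocal distance H = f²/(N·c) + f = 50²/(16 × 0.057) + 50 = 2500/0.912 + 50 ≈ 2791.2 mm ≈ 2.791 m.
Near limit Dn = s·(H − f)/(H + s − 2f) = 630 × (2791.2 − 50) / (2791.2 + 630 − 2 × 50) = 630 × 2741.2 / 3321.2 ≈ 519.98 mm.
Far limit Df = s·(H − f)/(H − s) = 630 × (2791.2 − 50) / (2791.2 − 630) = 630 × 2741.2 / 2161.2 ≈ 799.07 mm.
Depth of field = Df − Dn = 799.07 − 519.98 ≈ 279.09 mm.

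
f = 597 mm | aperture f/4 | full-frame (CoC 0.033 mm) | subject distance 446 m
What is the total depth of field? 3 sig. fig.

Hyperfocal distance H = f²/(N·c) + f = 597²/(4 × 0.033) + 597 = 356409/0.132 + 597 ≈ 2700665.2 mm ≈ 2701 m.
Near limit Dn = s·(H − f)/(H + s − 2f) = 446000 × (2700665.2 − 597) / (2700665.2 + 446000 − 2 × 597) = 446000 × 2700068.2 / 3145471.2 ≈ 382846 mm.
Far limit Df = s·(H − f)/(H − s) = 446000 × (2700665.2 − 597) / (2700665.2 − 446000) = 446000 × 2700068.2 / 2254665.2 ≈ 534106 mm.
Depth of field = Df − Dn = 534106 − 382846 ≈ 151260 mm ≈ 151 m.

151 m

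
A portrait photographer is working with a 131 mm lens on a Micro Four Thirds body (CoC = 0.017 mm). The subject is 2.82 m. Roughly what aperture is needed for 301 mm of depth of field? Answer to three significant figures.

Write h = H − f = f²/(N·c). The thin-lens limits are Dn = s·h/(h + (s−f)) and Df = s·h/(h − (s−f)), so DoF = Df − Dn = 2·s·(s−f)·h / (h² − (s−f)²).
That is a quadratic in h: DoF·h² − 2·s·(s−f)·h − DoF·(s−f)² = 0 ⇒ h = (s−f)·(s + √(s² + DoF²)) / DoF = 2689 × (2820 + √(2820² + 301²)) / 301 = 2689 × (2820 + 2836.02) / 301 ≈ 50528 mm.
Then N = f²/(c·h) = 131² / (0.017 × 50528) = 17161 / 858.98 ≈ 20.

f/20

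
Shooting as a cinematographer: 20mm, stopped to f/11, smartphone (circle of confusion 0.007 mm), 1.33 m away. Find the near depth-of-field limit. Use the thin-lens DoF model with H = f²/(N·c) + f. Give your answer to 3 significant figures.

Hyperfocal distance H = f²/(N·c) + f = 20²/(11 × 0.007) + 20 = 400/0.077 + 20 ≈ 5214.8 mm ≈ 5.215 m.
Near limit Dn = s·(H − f)/(H + s − 2f) = 1330 × (5214.8 − 20) / (5214.8 + 1330 − 2 × 20) = 1330 × 5194.8 / 6504.8 ≈ 1062.2 mm ≈ 1.06 m.

1.06 m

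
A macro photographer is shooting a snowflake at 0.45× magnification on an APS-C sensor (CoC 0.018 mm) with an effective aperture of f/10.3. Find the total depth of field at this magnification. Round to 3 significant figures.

At magnification m, DoF ≈ 2·N_eff·c/m² = 2 × 10.3 × 0.018 / 0.45² = 0.3708 / 0.2025 ≈ 1.83 mm.

1.83 mm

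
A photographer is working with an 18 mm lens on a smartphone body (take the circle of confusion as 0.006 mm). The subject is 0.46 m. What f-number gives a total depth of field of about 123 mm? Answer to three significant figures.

Write h = H − f = f²/(N·c). The thin-lens limits are Dn = s·h/(h + (s−f)) and Df = s·h/(h − (s−f)), so DoF = Df − Dn = 2·s·(s−f)·h / (h² − (s−f)²).
That is a quadratic in h: DoF·h² − 2·s·(s−f)·h − DoF·(s−f)² = 0 ⇒ h = (s−f)·(s + √(s² + DoF²)) / DoF = 442 × (460 + √(460² + 123²)) / 123 = 442 × (460 + 476.161) / 123 ≈ 3364.1 mm.
Then N = f²/(c·h) = 18² / (0.006 × 3364.1) = 324 / 20.185 ≈ 16.1.

f/16.1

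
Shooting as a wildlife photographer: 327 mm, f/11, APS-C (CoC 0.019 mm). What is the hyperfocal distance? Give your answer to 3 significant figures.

Hyperfocal distance H = f²/(N·c) + f = 327²/(11 × 0.019) + 327 = 106929/0.209 + 327 ≈ 511949.0 mm ≈ 512 m.

512 m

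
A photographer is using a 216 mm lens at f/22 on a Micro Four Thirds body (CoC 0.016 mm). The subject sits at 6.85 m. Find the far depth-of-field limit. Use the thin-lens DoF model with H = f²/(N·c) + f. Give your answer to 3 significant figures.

7.21 m

Hyperfocal distance H = f²/(N·c) + f = 216²/(22 × 0.016) + 216 = 46656/0.352 + 216 ≈ 132761.5 mm ≈ 132.8 m.
Far limit Df = s·(H − f)/(H − s) = 6850 × (132761.5 − 216) / (132761.5 − 6850) = 6850 × 132545.5 / 125911.5 ≈ 7210.9 mm ≈ 7.21 m.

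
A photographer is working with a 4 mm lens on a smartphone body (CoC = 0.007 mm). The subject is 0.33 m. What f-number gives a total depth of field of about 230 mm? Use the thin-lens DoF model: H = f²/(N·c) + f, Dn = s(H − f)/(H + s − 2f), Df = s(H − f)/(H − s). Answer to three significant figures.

f/2.20

Write h = H − f = f²/(N·c). The thin-lens limits are Dn = s·h/(h + (s−f)) and Df = s·h/(h − (s−f)), so DoF = Df − Dn = 2·s·(s−f)·h / (h² − (s−f)²).
That is a quadratic in h: DoF·h² − 2·s·(s−f)·h − DoF·(s−f)² = 0 ⇒ h = (s−f)·(s + √(s² + DoF²)) / DoF = 326 × (330 + √(330² + 230²)) / 230 = 326 × (330 + 402.244) / 230 ≈ 1037.9 mm.
Then N = f²/(c·h) = 4² / (0.007 × 1037.9) = 16 / 7.2651 ≈ 2.20.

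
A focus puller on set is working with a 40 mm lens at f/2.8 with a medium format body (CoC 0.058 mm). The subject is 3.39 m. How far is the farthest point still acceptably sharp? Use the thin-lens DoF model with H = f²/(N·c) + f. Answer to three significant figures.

Hyperfocal distance H = f²/(N·c) + f = 40²/(2.8 × 0.058) + 40 = 1600/0.1624 + 40 ≈ 9892.2 mm ≈ 9.892 m.
Far limit Df = s·(H − f)/(H − s) = 3390 × (9892.2 − 40) / (9892.2 − 3390) = 3390 × 9852.2 / 6502.2 ≈ 5136.6 mm ≈ 5.14 m.

5.14 m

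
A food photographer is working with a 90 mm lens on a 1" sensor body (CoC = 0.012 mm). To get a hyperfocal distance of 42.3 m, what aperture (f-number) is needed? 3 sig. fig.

f/16

Rearrange H = f²/(N·c) + f for N: N = f² / ((H − f)·c).
N = 90² / ((42300 − 90) × 0.012) = 8100 / 506.5 ≈ 16.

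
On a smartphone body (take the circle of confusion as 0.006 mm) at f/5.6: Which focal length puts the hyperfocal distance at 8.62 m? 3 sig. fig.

17.0 mm

From H = f²/(N·c) + f, with f ≪ H: f ≈ √(H·N·c) = √(8620 × 5.6 × 0.006) = √289.63 ≈ 17.02 mm.
The +f correction barely moves this — solving exactly, f² + N·c·f − N·c·H = 0 ⇒ f = (−N·c + √((N·c)² + 4·N·c·H))/2 = (−0.0336 + √1158.5)/2 ≈ 17.002 mm, so f ≈ 17.0 mm.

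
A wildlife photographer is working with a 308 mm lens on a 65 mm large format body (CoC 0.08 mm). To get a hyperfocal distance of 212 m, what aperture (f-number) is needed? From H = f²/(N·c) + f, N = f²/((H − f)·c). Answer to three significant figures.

f/5.60

Rearrange H = f²/(N·c) + f for N: N = f² / ((H − f)·c).
N = 308² / ((212000 − 308) × 0.08) = 94864 / 16935 ≈ 5.60.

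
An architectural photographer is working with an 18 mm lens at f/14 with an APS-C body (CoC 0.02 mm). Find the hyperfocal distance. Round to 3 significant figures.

1.18 m

Hyperfocal distance H = f²/(N·c) + f = 18²/(14 × 0.02) + 18 = 324/0.28 + 18 ≈ 1175.1 mm ≈ 1.18 m.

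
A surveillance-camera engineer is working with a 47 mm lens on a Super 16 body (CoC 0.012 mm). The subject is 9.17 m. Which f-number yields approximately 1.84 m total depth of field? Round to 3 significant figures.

Write h = H − f = f²/(N·c). The thin-lens limits are Dn = s·h/(h + (s−f)) and Df = s·h/(h − (s−f)), so DoF = Df − Dn = 2·s·(s−f)·h / (h² − (s−f)²).
That is a quadratic in h: DoF·h² − 2·s·(s−f)·h − DoF·(s−f)² = 0 ⇒ h = (s−f)·(s + √(s² + DoF²)) / DoF = 9123 × (9170 + √(9170² + 1840²)) / 1840 = 9123 × (9170 + 9352.78) / 1840 ≈ 91839 mm.
Then N = f²/(c·h) = 47² / (0.012 × 91839) = 2209 / 1102.1 ≈ 2.00.

f/2.00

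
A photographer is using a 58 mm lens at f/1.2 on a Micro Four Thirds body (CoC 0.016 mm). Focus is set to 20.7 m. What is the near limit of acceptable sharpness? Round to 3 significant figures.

Hyperfocal distance H = f²/(N·c) + f = 58²/(1.2 × 0.016) + 58 = 3364/0.0192 + 58 ≈ 175266.3 mm ≈ 175.3 m.
Near limit Dn = s·(H − f)/(H + s − 2f) = 20700 × (175266.3 − 58) / (175266.3 + 20700 − 2 × 58) = 20700 × 175208.3 / 195850.3 ≈ 18518 mm ≈ 18.5 m.

18.5 m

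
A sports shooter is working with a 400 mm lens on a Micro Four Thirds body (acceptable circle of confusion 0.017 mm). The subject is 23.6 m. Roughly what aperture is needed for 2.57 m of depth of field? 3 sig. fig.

f/22

Write h = H − f = f²/(N·c). The thin-lens limits are Dn = s·h/(h + (s−f)) and Df = s·h/(h − (s−f)), so DoF = Df − Dn = 2·s·(s−f)·h / (h² − (s−f)²).
That is a quadratic in h: DoF·h² − 2·s·(s−f)·h − DoF·(s−f)² = 0 ⇒ h = (s−f)·(s + √(s² + DoF²)) / DoF = 23200 × (23600 + √(23600² + 2570²)) / 2570 = 23200 × (23600 + 23739.5) / 2570 ≈ 427345 mm.
Then N = f²/(c·h) = 400² / (0.017 × 427345) = 160000 / 7264.9 ≈ 22.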